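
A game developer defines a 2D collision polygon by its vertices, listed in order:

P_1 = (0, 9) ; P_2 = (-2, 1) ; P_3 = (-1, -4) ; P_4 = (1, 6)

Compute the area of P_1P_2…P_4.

Apply Gauss's area formula: 2A = Σ (x_i·y_{i+1} − x_{i+1}·y_i), indices taken mod 4.
Cross-terms: 18, 9, -2, 9  ⇒  Σ = 34
Area = |Σ|/2 = 17.

17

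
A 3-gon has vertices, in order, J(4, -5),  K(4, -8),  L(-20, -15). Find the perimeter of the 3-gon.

54

|JK| = √((0)² + (-3)²) = √9 = 3
|KL| = √((-24)² + (-7)²) = √625 = 25
|LJ| = √((24)² + (10)²) = √676 = 26
Perimeter = 3 + 25 + 26 = 54.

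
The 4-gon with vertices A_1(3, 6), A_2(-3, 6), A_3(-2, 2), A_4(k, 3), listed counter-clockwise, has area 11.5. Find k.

The doubled signed area Σ (x_i y_{i+1} − x_{i+1} y_i) is linear in k.
With k=0 it equals 27; the coefficient of k is 4 (from the two edges through A_4).
So 4·k + 27 = 2·11.5 = 23 ⇒ k = -1.

-1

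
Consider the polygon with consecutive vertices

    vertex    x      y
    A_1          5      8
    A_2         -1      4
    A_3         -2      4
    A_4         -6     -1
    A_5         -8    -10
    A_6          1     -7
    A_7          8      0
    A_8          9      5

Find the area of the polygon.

Apply the shoelace formula: 2A = Σ (x_i·y_{i+1} − x_{i+1}·y_i), indices taken mod 8.
A_1→A_2: (5)(4) − (-1)(8) = 28
A_2→A_3: (-1)(4) − (-2)(4) = 4
A_3→A_4: (-2)(-1) − (-6)(4) = 26
A_4→A_5: (-6)(-10) − (-8)(-1) = 52
A_5→A_6: (-8)(-7) − (1)(-10) = 66
A_6→A_7: (1)(0) − (8)(-7) = 56
A_7→A_8: (8)(5) − (9)(0) = 40
A_8→A_1: (9)(8) − (5)(5) = 47
Σ = 319
Area = |Σ|/2 = 159.5.

159.5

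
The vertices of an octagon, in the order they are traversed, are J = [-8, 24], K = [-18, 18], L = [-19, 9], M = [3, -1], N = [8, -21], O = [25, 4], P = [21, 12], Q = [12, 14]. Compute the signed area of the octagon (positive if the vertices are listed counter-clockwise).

Apply the surveyor's formula: 2A = Σ (x_i·y_{i+1} − x_{i+1}·y_i), indices taken mod 8.
Σ = (288) + (180) + (-8) + (-55) + (557) + (216) + (150) + (400) = 1728
Signed area = Σ/2 = 864 (positive ⇒ counter-clockwise traversal).

864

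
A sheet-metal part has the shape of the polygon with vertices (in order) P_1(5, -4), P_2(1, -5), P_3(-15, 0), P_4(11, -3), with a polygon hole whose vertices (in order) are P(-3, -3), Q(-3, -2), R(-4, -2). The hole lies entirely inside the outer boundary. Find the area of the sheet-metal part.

39.5

Outer boundary:
Apply the surveyor's formula: 2A = Σ (x_i·y_{i+1} − x_{i+1}·y_i), indices taken mod 4.
Cross-terms: -21, -75, 45, -29  ⇒  Σ = -80
Area = |Σ|/2 = 40.
Hole:
Cross-terms: -3, -2, 6  ⇒  Σ = 1
Area = |Σ|/2 = 0.5.
Net area = 40 − 0.5 = 39.5.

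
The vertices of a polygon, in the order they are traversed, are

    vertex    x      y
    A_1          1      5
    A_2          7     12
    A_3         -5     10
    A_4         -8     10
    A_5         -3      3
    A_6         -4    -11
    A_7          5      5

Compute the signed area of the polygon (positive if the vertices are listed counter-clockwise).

Apply Gauss's area formula: 2A = Σ (x_i·y_{i+1} − x_{i+1}·y_i), indices taken mod 7.
Cross-terms: -23, 130, 30, 6, 45, 35, 20  ⇒  Σ = 243
Signed area = Σ/2 = 121.5 (positive ⇒ counter-clockwise traversal).

121.5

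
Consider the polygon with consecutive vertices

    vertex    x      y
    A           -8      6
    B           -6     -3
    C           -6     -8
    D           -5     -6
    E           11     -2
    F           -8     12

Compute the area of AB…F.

163

Apply the surveyor's formula: 2A = Σ (x_i·y_{i+1} − x_{i+1}·y_i), indices taken mod 6.
Σ = (60) + (30) + (-4) + (76) + (116) + (48) = 326
Area = |Σ|/2 = 163.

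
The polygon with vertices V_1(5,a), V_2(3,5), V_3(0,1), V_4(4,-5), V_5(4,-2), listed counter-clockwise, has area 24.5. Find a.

3

The doubled signed area Σ (x_i y_{i+1} − x_{i+1} y_i) is linear in a.
With a=0 it equals 46; the coefficient of a is 1 (from the two edges through V_1).
So 1·a + 46 = 2·24.5 = 49 ⇒ a = 3.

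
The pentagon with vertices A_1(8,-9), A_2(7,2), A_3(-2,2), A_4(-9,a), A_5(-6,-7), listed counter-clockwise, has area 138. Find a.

-3

Write out the shoelace sum; only the two edges meeting at A_4 involve a:
2·Area = [((-2)·a − (-9)·2) + ((-9)·(-7) − (-6)·a)] + 207
       = 4·a + 288 = 276
⇒ a = -3.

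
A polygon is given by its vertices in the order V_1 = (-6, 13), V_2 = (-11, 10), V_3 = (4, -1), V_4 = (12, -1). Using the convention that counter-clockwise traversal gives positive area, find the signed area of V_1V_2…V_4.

Cross-terms: 83, -29, 8, 150  ⇒  Σ = 212
Signed area = Σ/2 = 106 (positive ⇒ counter-clockwise traversal).

106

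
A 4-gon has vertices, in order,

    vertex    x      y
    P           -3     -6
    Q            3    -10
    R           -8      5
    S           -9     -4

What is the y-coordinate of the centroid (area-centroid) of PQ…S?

-131/51

Apply the shoelace formula. First the cross-terms c_i = x_i·y_{i+1} − x_{i+1}·y_i:
  48, -65, 77, 42  ⇒  2A = 102, A = 51.
Then Σ (y_i + y_{i+1})·c_i = -786, so ȳ = -786 / (6·51) = -131/51.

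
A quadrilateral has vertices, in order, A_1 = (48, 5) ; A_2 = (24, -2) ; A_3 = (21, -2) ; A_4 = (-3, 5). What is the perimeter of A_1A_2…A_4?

|A_1A_2| = √((-24)² + (-7)²) = √625 = 25
|A_2A_3| = √((-3)² + (0)²) = √9 = 3
|A_3A_4| = √((-24)² + (7)²) = √625 = 25
|A_4A_1| = √((51)² + (0)²) = √2601 = 51
Perimeter = 25 + 3 + 25 + 51 = 104.

104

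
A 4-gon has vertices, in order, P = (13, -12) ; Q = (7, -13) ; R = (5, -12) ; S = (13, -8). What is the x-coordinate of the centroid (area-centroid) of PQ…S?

149/15

Apply the shoelace (surveyor's) formula. First the cross-terms c_i = x_i·y_{i+1} − x_{i+1}·y_i:
  -85, -19, 116, -52  ⇒  2A = -40, A = -20.
Then Σ (x_i + x_{i+1})·c_i = -1192, so x̄ = -1192 / (6·(-20)) = 149/15.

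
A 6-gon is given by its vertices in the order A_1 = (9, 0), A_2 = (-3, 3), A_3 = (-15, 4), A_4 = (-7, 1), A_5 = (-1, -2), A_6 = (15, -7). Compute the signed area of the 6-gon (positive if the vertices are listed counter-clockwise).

94

Apply the shoelace formula: 2A = Σ (x_i·y_{i+1} − x_{i+1}·y_i), indices taken mod 6.
A_1→A_2: (9)(3) − (-3)(0) = 27
A_2→A_3: (-3)(4) − (-15)(3) = 33
A_3→A_4: (-15)(1) − (-7)(4) = 13
A_4→A_5: (-7)(-2) − (-1)(1) = 15
A_5→A_6: (-1)(-7) − (15)(-2) = 37
A_6→A_1: (15)(0) − (9)(-7) = 63
Σ = 188
Signed area = Σ/2 = 94 (positive ⇒ counter-clockwise traversal).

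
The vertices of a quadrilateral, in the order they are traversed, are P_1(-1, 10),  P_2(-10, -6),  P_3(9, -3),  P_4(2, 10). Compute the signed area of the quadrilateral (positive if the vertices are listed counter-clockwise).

158

P_1→P_2: (-1)(-6) − (-10)(10) = 106
P_2→P_3: (-10)(-3) − (9)(-6) = 84
P_3→P_4: (9)(10) − (2)(-3) = 96
P_4→P_1: (2)(10) − (-1)(10) = 30
Σ = 316
Signed area = Σ/2 = 158 (positive ⇒ counter-clockwise traversal).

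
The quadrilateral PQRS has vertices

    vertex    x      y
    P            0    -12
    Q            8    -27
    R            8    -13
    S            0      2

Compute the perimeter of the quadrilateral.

62

|PQ| = √((8)² + (-15)²) = √289 = 17
|QR| = √((0)² + (14)²) = √196 = 14
|RS| = √((-8)² + (15)²) = √289 = 17
|SP| = √((0)² + (-14)²) = √196 = 14
Perimeter = 17 + 14 + 17 + 14 = 62.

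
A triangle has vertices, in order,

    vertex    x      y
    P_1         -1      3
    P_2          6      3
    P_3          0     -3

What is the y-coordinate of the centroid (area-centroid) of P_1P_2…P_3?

1

Apply Gauss's area formula. First the cross-terms c_i = x_i·y_{i+1} − x_{i+1}·y_i:
  -21, -18, -3  ⇒  2A = -42, A = -21.
Then Σ (y_i + y_{i+1})·c_i = -126, so ȳ = -126 / (6·(-21)) = 1.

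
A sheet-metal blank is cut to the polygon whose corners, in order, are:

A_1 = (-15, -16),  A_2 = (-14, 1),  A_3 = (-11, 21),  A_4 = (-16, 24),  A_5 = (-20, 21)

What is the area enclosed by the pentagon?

Apply the surveyor's formula: 2A = Σ (x_i·y_{i+1} − x_{i+1}·y_i), indices taken mod 5.
A_1→A_2: (-15)(1) − (-14)(-16) = -239
A_2→A_3: (-14)(21) − (-11)(1) = -283
A_3→A_4: (-11)(24) − (-16)(21) = 72
A_4→A_5: (-16)(21) − (-20)(24) = 144
A_5→A_1: (-20)(-16) − (-15)(21) = 635
Σ = 329
Area = |Σ|/2 = 164.5.

164.5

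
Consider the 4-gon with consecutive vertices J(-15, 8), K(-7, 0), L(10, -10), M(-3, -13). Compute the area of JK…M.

126.5

Apply the surveyor's formula: 2A = Σ (x_i·y_{i+1} − x_{i+1}·y_i), indices taken mod 4.
J→K: (-15)(0) − (-7)(8) = 56
K→L: (-7)(-10) − (10)(0) = 70
L→M: (10)(-13) − (-3)(-10) = -160
M→J: (-3)(8) − (-15)(-13) = -219
Σ = -253
Area = |Σ|/2 = 126.5.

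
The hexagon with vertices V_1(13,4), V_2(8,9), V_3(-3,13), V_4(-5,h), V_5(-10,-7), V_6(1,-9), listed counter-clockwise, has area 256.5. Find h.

-3

The doubled signed area Σ (x_i y_{i+1} − x_{i+1} y_i) is linear in h.
With h=0 it equals 534; the coefficient of h is 7 (from the two edges through V_4).
So 7·h + 534 = 2·256.5 = 513 ⇒ h = -3.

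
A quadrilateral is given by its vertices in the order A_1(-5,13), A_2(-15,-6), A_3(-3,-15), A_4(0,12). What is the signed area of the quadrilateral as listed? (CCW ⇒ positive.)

228

Apply the surveyor's formula: 2A = Σ (x_i·y_{i+1} − x_{i+1}·y_i), indices taken mod 4.
Σ = (225) + (207) + (-36) + (60) = 456
Signed area = Σ/2 = 228 (positive ⇒ counter-clockwise traversal).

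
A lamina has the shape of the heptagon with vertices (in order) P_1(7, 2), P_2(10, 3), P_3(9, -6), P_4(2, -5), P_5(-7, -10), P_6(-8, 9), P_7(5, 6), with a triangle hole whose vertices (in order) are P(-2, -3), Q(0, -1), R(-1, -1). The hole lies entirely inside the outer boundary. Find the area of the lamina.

Outer boundary:
Σ = (1) + (-87) + (-33) + (-55) + (-143) + (-93) + (-32) = -442
Area = |Σ|/2 = 221.
Hole:
Apply the shoelace formula: 2A = Σ (x_i·y_{i+1} − x_{i+1}·y_i), indices taken mod 3.
Σ = (2) + (-1) + (1) = 2
Area = |Σ|/2 = 1.
Net area = 221 − 1 = 220.

220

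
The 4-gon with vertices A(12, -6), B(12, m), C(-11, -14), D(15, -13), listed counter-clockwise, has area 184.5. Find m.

2

The doubled signed area Σ (x_i y_{i+1} − x_{i+1} y_i) is linear in m.
With m=0 it equals 323; the coefficient of m is 23 (from the two edges through B).
So 23·m + 323 = 2·184.5 = 369 ⇒ m = 2.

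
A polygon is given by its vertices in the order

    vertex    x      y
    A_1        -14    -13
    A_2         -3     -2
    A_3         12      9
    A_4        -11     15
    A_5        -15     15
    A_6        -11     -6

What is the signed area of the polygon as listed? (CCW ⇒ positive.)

319.5

Apply the shoelace (surveyor's) formula: 2A = Σ (x_i·y_{i+1} − x_{i+1}·y_i), indices taken mod 6.
Σ = (-11) + (-3) + (279) + (60) + (255) + (59) = 639
Signed area = Σ/2 = 319.5 (positive ⇒ counter-clockwise traversal).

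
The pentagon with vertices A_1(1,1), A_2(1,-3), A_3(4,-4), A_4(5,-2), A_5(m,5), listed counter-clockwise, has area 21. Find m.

The doubled signed area Σ (x_i y_{i+1} − x_{i+1} y_i) is linear in m.
With m=0 it equals 36; the coefficient of m is 3 (from the two edges through A_5).
So 3·m + 36 = 2·21 = 42 ⇒ m = 2.

2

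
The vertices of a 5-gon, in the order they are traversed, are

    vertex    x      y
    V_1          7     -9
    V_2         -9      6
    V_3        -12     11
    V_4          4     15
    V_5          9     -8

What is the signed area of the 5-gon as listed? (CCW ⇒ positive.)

Σ = (-39) + (-27) + (-224) + (-167) + (-25) = -482
Signed area = Σ/2 = -241 (negative ⇒ clockwise traversal).

-241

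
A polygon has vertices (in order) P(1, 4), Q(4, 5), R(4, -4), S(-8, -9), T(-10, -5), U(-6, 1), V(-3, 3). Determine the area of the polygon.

Apply Gauss's area formula: 2A = Σ (x_i·y_{i+1} − x_{i+1}·y_i), indices taken mod 7.
Σ = (-11) + (-36) + (-68) + (-50) + (-40) + (-15) + (-15) = -235
Area = |Σ|/2 = 117.5.

117.5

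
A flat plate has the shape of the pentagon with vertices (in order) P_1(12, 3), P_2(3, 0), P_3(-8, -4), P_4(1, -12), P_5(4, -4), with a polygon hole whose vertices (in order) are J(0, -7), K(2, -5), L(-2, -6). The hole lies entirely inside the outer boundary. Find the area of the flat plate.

88.5

Outer boundary:
Apply the surveyor's formula: 2A = Σ (x_i·y_{i+1} − x_{i+1}·y_i), indices taken mod 5.
Σ = (-9) + (-12) + (100) + (44) + (60) = 183
Area = |Σ|/2 = 91.5.
Hole:
Σ = (14) + (-22) + (14) = 6
Area = |Σ|/2 = 3.
Net area = 91.5 − 3 = 88.5.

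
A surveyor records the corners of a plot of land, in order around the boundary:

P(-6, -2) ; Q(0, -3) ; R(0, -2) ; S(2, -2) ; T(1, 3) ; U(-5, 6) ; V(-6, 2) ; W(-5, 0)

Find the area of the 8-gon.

Apply the shoelace (surveyor's) formula: 2A = Σ (x_i·y_{i+1} − x_{i+1}·y_i), indices taken mod 8.
Cross-terms: 18, 0, 4, 8, 21, 26, 10, 10  ⇒  Σ = 97
Area = |Σ|/2 = 48.5.

48.5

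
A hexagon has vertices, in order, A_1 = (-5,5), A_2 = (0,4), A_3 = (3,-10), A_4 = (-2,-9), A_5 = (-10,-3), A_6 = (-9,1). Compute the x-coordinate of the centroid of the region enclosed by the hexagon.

Apply the shoelace (surveyor's) formula. First the cross-terms c_i = x_i·y_{i+1} − x_{i+1}·y_i:
  -20, -12, -47, -84, -37, -40  ⇒  2A = -240, A = -120.
Then Σ (x_i + x_{i+1})·c_i = 2288, so x̄ = 2288 / (6·(-120)) = -143/45.

-143/45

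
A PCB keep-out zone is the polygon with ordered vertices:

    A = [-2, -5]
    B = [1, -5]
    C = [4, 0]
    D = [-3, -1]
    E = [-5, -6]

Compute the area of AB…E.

Apply the surveyor's formula: 2A = Σ (x_i·y_{i+1} − x_{i+1}·y_i), indices taken mod 5.
Cross-terms: 15, 20, -4, 13, 13  ⇒  Σ = 57
Area = |Σ|/2 = 28.5.

28.5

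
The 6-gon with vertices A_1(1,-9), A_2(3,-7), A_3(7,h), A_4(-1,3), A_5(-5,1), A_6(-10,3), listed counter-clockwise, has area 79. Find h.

-7

Write out the shoelace sum; only the two edges meeting at A_3 involve h:
2·Area = [(3·h − 7·(-7)) + (7·3 − (-1)·h)] + 116
       = 4·h + 186 = 158
⇒ h = -7.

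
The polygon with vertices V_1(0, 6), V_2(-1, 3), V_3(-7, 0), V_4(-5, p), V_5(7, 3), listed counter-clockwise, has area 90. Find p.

The doubled signed area Σ (x_i y_{i+1} − x_{i+1} y_i) is linear in p.
With p=0 it equals 54; the coefficient of p is -14 (from the two edges through V_4).
So -14·p + 54 = 2·90 = 180 ⇒ p = -9.

-9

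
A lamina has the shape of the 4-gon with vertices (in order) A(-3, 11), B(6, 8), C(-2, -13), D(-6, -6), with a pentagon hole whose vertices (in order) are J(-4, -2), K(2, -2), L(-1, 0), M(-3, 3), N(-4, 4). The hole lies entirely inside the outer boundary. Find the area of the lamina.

135.5

Outer boundary:
Apply the shoelace formula: 2A = Σ (x_i·y_{i+1} − x_{i+1}·y_i), indices taken mod 4.
Σ = (-90) + (-62) + (-66) + (-84) = -302
Area = |Σ|/2 = 151.
Hole:
Apply the shoelace formula: 2A = Σ (x_i·y_{i+1} − x_{i+1}·y_i), indices taken mod 5.
Cross-terms: 12, -2, -3, 0, 24  ⇒  Σ = 31
Area = |Σ|/2 = 15.5.
Net area = 151 − 15.5 = 135.5.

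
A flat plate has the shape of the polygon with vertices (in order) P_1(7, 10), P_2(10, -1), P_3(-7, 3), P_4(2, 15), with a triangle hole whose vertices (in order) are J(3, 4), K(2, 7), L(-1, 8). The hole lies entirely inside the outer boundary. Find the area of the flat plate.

Outer boundary:
Apply the shoelace formula: 2A = Σ (x_i·y_{i+1} − x_{i+1}·y_i), indices taken mod 4.
Σ = (-107) + (23) + (-111) + (-85) = -280
Area = |Σ|/2 = 140.
Hole:
Apply the surveyor's formula: 2A = Σ (x_i·y_{i+1} − x_{i+1}·y_i), indices taken mod 3.
Cross-terms: 13, 23, -28  ⇒  Σ = 8
Area = |Σ|/2 = 4.
Net area = 140 − 4 = 136.

136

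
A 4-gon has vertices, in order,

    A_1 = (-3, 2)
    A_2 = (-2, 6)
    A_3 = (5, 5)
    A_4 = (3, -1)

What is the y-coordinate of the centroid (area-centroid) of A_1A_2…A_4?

629/213

Apply the shoelace (surveyor's) formula. First the cross-terms c_i = x_i·y_{i+1} − x_{i+1}·y_i:
  -14, -40, -20, 3  ⇒  2A = -71, A = -35.5.
Then Σ (y_i + y_{i+1})·c_i = -629, so ȳ = -629 / (6·(-35.5)) = 629/213.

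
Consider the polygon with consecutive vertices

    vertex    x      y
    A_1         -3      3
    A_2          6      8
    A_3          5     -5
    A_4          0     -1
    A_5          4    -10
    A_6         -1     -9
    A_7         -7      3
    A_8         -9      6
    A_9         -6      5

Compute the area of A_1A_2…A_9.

126

Apply the shoelace formula: 2A = Σ (x_i·y_{i+1} − x_{i+1}·y_i), indices taken mod 9.
Σ = (-42) + (-70) + (-5) + (4) + (-46) + (-66) + (-15) + (-9) + (-3) = -252
Area = |Σ|/2 = 126.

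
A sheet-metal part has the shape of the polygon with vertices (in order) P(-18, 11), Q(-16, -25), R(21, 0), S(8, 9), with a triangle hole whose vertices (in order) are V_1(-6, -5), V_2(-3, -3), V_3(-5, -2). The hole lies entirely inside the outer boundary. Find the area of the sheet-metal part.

791.5

Outer boundary:
Σ = (626) + (525) + (189) + (250) = 1590
Area = |Σ|/2 = 795.
Hole:
Apply the shoelace formula: 2A = Σ (x_i·y_{i+1} − x_{i+1}·y_i), indices taken mod 3.
Cross-terms: 3, -9, 13  ⇒  Σ = 7
Area = |Σ|/2 = 3.5.
Net area = 795 − 3.5 = 791.5.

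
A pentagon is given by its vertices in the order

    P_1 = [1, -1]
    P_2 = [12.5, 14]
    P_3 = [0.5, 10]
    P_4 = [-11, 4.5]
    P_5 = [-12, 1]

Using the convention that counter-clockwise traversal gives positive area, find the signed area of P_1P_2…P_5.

155.375

Apply the surveyor's formula: 2A = Σ (x_i·y_{i+1} − x_{i+1}·y_i), indices taken mod 5.
P_1→P_2: (1)(14) − (12.5)(-1) = 26.5
P_2→P_3: (12.5)(10) − (0.5)(14) = 118
P_3→P_4: (0.5)(4.5) − (-11)(10) = 112.25
P_4→P_5: (-11)(1) − (-12)(4.5) = 43
P_5→P_1: (-12)(-1) − (1)(1) = 11
Σ = 310.75
Signed area = Σ/2 = 155.375 (positive ⇒ counter-clockwise traversal).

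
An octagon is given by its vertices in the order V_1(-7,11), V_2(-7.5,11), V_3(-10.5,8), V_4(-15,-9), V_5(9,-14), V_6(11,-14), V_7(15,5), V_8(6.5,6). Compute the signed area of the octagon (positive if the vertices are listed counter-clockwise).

Σ = (5.5) + (55.5) + (214.5) + (291) + (28) + (265) + (57.5) + (113.5) = 1030.5
Signed area = Σ/2 = 515.25 (positive ⇒ counter-clockwise traversal).

515.25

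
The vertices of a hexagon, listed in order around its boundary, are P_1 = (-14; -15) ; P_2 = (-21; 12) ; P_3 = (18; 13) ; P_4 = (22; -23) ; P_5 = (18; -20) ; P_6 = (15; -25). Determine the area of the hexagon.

Cross-terms: -483, -489, -700, -26, -150, -575  ⇒  Σ = -2423
Area = |Σ|/2 = 1211.5.

1211.5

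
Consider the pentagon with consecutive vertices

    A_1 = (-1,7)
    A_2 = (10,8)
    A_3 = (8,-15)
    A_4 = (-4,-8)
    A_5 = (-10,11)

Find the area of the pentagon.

299.5

Apply the shoelace (surveyor's) formula: 2A = Σ (x_i·y_{i+1} − x_{i+1}·y_i), indices taken mod 5.
Σ = (-78) + (-214) + (-124) + (-124) + (-59) = -599
Area = |Σ|/2 = 299.5.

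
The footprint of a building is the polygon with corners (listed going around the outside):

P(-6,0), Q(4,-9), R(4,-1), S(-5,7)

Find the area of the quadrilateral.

P→Q: (-6)(-9) − (4)(0) = 54
Q→R: (4)(-1) − (4)(-9) = 32
R→S: (4)(7) − (-5)(-1) = 23
S→P: (-5)(0) − (-6)(7) = 42
Σ = 151
Area = |Σ|/2 = 75.5.

75.5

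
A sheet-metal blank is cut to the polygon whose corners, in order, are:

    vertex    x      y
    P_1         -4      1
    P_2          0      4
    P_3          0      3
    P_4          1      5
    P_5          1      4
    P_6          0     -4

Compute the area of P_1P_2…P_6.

20

P_1→P_2: (-4)(4) − (0)(1) = -16
P_2→P_3: (0)(3) − (0)(4) = 0
P_3→P_4: (0)(5) − (1)(3) = -3
P_4→P_5: (1)(4) − (1)(5) = -1
P_5→P_6: (1)(-4) − (0)(4) = -4
P_6→P_1: (0)(1) − (-4)(-4) = -16
Σ = -40
Area = |Σ|/2 = 20.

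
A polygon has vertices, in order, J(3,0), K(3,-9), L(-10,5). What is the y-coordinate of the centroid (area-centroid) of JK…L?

Apply the shoelace (surveyor's) formula. First the cross-terms c_i = x_i·y_{i+1} − x_{i+1}·y_i:
  -27, -75, -15  ⇒  2A = -117, A = -58.5.
Then Σ (y_i + y_{i+1})·c_i = 468, so ȳ = 468 / (6·(-58.5)) = -4/3.

-4/3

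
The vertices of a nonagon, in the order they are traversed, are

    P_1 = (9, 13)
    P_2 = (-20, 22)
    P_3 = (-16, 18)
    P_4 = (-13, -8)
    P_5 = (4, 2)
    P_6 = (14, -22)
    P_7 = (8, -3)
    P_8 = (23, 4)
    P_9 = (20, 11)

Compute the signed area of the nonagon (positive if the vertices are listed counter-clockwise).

635.5

Apply Gauss's area formula: 2A = Σ (x_i·y_{i+1} − x_{i+1}·y_i), indices taken mod 9.
Cross-terms: 458, -8, 362, 6, -116, 134, 101, 173, 161  ⇒  Σ = 1271
Signed area = Σ/2 = 635.5 (positive ⇒ counter-clockwise traversal).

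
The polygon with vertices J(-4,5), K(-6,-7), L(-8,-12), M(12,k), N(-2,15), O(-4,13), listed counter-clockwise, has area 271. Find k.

-13

Write out the shoelace sum; only the two edges meeting at M involve k:
2·Area = [((-8)·k − 12·(-12)) + (12·15 − (-2)·k)] + 140
       = -6·k + 464 = 542
⇒ k = -13.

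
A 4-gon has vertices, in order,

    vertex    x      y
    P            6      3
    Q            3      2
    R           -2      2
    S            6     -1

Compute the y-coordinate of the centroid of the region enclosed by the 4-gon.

Apply the surveyor's formula. First the cross-terms c_i = x_i·y_{i+1} − x_{i+1}·y_i:
  3, 10, -10, 24  ⇒  2A = 27, A = 13.5.
Then Σ (y_i + y_{i+1})·c_i = 93, so ȳ = 93 / (6·13.5) = 31/27.

31/27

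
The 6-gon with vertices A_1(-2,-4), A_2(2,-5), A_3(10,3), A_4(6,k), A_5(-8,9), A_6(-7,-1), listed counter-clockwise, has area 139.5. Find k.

Write out the shoelace sum; only the two edges meeting at A_4 involve k:
2·Area = [(10·k − 6·3) + (6·9 − (-8)·k)] + 171
       = 18·k + 207 = 279
⇒ k = 4.

4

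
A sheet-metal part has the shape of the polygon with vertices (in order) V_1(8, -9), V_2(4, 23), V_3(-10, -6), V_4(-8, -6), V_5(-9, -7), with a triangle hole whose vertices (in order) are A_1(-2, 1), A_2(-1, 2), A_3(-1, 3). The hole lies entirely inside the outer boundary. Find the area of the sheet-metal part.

Outer boundary:
Apply the shoelace (surveyor's) formula: 2A = Σ (x_i·y_{i+1} − x_{i+1}·y_i), indices taken mod 5.
Σ = (220) + (206) + (12) + (2) + (137) = 577
Area = |Σ|/2 = 288.5.
Hole:
Apply Gauss's area formula: 2A = Σ (x_i·y_{i+1} − x_{i+1}·y_i), indices taken mod 3.
Σ = (-3) + (-1) + (5) = 1
Area = |Σ|/2 = 0.5.
Net area = 288.5 − 0.5 = 288.

288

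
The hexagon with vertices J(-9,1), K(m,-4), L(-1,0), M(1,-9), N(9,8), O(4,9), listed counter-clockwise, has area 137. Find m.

-10

Write out the shoelace sum; only the two edges meeting at K involve m:
2·Area = [((-9)·(-4) − m·1) + (m·0 − (-1)·(-4))] + 232
       = -1·m + 264 = 274
⇒ m = -10.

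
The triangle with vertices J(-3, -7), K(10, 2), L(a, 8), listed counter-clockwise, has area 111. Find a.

Write out the shoelace sum; only the two edges meeting at L involve a:
2·Area = [(10·8 − a·2) + (a·(-7) − (-3)·8)] + 64
       = -9·a + 168 = 222
⇒ a = -6.

-6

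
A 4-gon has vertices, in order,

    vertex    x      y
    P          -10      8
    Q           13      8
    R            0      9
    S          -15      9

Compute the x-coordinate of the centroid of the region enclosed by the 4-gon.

-51/19

Apply the surveyor's formula. First the cross-terms c_i = x_i·y_{i+1} − x_{i+1}·y_i:
  -184, 117, 135, -30  ⇒  2A = 38, A = 19.
Then Σ (x_i + x_{i+1})·c_i = -306, so x̄ = -306 / (6·19) = -51/19.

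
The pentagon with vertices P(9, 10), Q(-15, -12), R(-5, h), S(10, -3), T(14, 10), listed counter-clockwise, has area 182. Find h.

The doubled signed area Σ (x_i y_{i+1} − x_{i+1} y_i) is linear in h.
With h=0 it equals 189; the coefficient of h is -25 (from the two edges through R).
So -25·h + 189 = 2·182 = 364 ⇒ h = -7.

-7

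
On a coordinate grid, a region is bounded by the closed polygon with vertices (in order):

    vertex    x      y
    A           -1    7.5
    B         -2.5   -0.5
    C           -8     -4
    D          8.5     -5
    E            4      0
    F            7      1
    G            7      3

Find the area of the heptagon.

96.375

Apply Gauss's area formula: 2A = Σ (x_i·y_{i+1} − x_{i+1}·y_i), indices taken mod 7.
A→B: (-1)(-0.5) − (-2.5)(7.5) = 19.25
B→C: (-2.5)(-4) − (-8)(-0.5) = 6
C→D: (-8)(-5) − (8.5)(-4) = 74
D→E: (8.5)(0) − (4)(-5) = 20
E→F: (4)(1) − (7)(0) = 4
F→G: (7)(3) − (7)(1) = 14
G→A: (7)(7.5) − (-1)(3) = 55.5
Σ = 192.75
Area = |Σ|/2 = 96.375.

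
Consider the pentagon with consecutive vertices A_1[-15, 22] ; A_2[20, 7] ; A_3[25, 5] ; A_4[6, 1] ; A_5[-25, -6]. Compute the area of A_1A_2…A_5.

638

A_1→A_2: (-15)(7) − (20)(22) = -545
A_2→A_3: (20)(5) − (25)(7) = -75
A_3→A_4: (25)(1) − (6)(5) = -5
A_4→A_5: (6)(-6) − (-25)(1) = -11
A_5→A_1: (-25)(22) − (-15)(-6) = -640
Σ = -1276
Area = |Σ|/2 = 638.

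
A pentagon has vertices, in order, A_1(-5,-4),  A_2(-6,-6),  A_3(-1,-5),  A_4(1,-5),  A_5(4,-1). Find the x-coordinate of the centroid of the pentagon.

-59/57

Apply the shoelace formula. First the cross-terms c_i = x_i·y_{i+1} − x_{i+1}·y_i:
  6, 24, 10, 19, -21  ⇒  2A = 38, A = 19.
Then Σ (x_i + x_{i+1})·c_i = -118, so x̄ = -118 / (6·19) = -59/57.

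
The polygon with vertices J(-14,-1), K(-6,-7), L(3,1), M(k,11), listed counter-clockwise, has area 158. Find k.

-11

Write out the shoelace sum; only the two edges meeting at M involve k:
2·Area = [(3·11 − k·1) + (k·(-1) − (-14)·11)] + 107
       = -2·k + 294 = 316
⇒ k = -11.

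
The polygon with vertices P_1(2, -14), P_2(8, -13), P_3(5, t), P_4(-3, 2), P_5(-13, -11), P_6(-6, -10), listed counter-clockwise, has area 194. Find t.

The doubled signed area Σ (x_i y_{i+1} − x_{i+1} y_i) is linear in t.
With t=0 it equals 388; the coefficient of t is 11 (from the two edges through P_3).
So 11·t + 388 = 2·194 = 388 ⇒ t = 0.

0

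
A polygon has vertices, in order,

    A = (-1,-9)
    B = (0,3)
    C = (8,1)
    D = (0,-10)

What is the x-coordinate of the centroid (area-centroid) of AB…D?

Apply the shoelace (surveyor's) formula. First the cross-terms c_i = x_i·y_{i+1} − x_{i+1}·y_i:
  -3, -24, -80, -10  ⇒  2A = -117, A = -58.5.
Then Σ (x_i + x_{i+1})·c_i = -819, so x̄ = -819 / (6·(-58.5)) = 7/3.

7/3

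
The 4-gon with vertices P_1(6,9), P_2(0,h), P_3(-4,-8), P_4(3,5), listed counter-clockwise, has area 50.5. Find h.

10

Write out the shoelace sum; only the two edges meeting at P_2 involve h:
2·Area = [(6·h − 0·9) + (0·(-8) − (-4)·h)] + 1
       = 10·h + 1 = 101
⇒ h = 10.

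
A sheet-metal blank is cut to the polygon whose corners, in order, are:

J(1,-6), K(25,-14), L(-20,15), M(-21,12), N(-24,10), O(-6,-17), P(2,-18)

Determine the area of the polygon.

Σ = (136) + (95) + (75) + (78) + (468) + (142) + (6) = 1000
Area = |Σ|/2 = 500.

500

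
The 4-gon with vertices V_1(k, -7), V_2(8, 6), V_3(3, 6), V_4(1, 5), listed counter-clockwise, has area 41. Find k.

-6

The doubled signed area Σ (x_i y_{i+1} − x_{i+1} y_i) is linear in k.
With k=0 it equals 88; the coefficient of k is 1 (from the two edges through V_1).
So 1·k + 88 = 2·41 = 82 ⇒ k = -6.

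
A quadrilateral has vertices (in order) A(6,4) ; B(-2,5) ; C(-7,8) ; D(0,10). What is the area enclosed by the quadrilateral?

Σ = (38) + (19) + (-70) + (-60) = -73
Area = |Σ|/2 = 36.5.

36.5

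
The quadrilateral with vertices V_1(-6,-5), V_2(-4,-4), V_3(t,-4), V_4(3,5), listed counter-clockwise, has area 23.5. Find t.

The doubled signed area Σ (x_i y_{i+1} − x_{i+1} y_i) is linear in t.
With t=0 it equals 47; the coefficient of t is 9 (from the two edges through V_3).
So 9·t + 47 = 2·23.5 = 47 ⇒ t = 0.

0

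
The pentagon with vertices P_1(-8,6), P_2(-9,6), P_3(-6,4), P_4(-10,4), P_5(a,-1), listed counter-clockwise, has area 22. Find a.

10

The doubled signed area Σ (x_i y_{i+1} − x_{i+1} y_i) is linear in a.
With a=0 it equals 24; the coefficient of a is 2 (from the two edges through P_5).
So 2·a + 24 = 2·22 = 44 ⇒ a = 10.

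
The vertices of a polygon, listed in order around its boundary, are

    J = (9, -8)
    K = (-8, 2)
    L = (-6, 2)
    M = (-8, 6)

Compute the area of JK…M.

30

Apply the shoelace (surveyor's) formula: 2A = Σ (x_i·y_{i+1} − x_{i+1}·y_i), indices taken mod 4.
Σ = (-46) + (-4) + (-20) + (10) = -60
Area = |Σ|/2 = 30.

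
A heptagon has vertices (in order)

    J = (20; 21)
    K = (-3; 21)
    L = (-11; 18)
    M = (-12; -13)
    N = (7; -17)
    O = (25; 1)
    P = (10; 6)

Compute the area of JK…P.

Apply the surveyor's formula: 2A = Σ (x_i·y_{i+1} − x_{i+1}·y_i), indices taken mod 7.
Σ = (483) + (177) + (359) + (295) + (432) + (140) + (90) = 1976
Area = |Σ|/2 = 988.

988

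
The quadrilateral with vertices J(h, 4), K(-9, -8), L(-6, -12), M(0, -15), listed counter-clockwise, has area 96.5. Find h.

1

The doubled signed area Σ (x_i y_{i+1} − x_{i+1} y_i) is linear in h.
With h=0 it equals 186; the coefficient of h is 7 (from the two edges through J).
So 7·h + 186 = 2·96.5 = 193 ⇒ h = 1.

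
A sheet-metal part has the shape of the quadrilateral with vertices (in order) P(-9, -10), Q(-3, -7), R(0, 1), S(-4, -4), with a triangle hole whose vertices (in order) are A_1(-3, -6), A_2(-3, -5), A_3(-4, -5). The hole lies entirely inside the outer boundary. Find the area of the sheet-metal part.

18.5

Outer boundary:
Σ = (33) + (-3) + (4) + (4) = 38
Area = |Σ|/2 = 19.
Hole:
Σ = (-3) + (-5) + (9) = 1
Area = |Σ|/2 = 0.5.
Net area = 19 − 0.5 = 18.5.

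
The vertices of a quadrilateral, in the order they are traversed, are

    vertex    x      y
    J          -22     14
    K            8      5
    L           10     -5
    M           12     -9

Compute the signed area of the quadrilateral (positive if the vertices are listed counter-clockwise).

Apply the shoelace (surveyor's) formula: 2A = Σ (x_i·y_{i+1} − x_{i+1}·y_i), indices taken mod 4.
Cross-terms: -222, -90, -30, -30  ⇒  Σ = -372
Signed area = Σ/2 = -186 (negative ⇒ clockwise traversal).

-186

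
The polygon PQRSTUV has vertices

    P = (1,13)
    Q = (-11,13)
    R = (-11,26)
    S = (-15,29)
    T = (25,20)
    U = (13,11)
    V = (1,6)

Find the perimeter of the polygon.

|PQ| = √((-12)² + (0)²) = √144 = 12
|QR| = √((0)² + (13)²) = √169 = 13
|RS| = √((-4)² + (3)²) = √25 = 5
|ST| = √((40)² + (-9)²) = √1681 = 41
|TU| = √((-12)² + (-9)²) = √225 = 15
|UV| = √((-12)² + (-5)²) = √169 = 13
|VP| = √((0)² + (7)²) = √49 = 7
Perimeter = 12 + 13 + 5 + 41 + 15 + 13 + 7 = 106.

106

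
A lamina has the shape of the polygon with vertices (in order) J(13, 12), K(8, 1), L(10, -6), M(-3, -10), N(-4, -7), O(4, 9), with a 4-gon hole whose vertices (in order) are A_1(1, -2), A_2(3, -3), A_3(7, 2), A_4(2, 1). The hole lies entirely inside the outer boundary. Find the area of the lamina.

163.5

Outer boundary:
Apply the shoelace formula: 2A = Σ (x_i·y_{i+1} − x_{i+1}·y_i), indices taken mod 6.
Σ = (-83) + (-58) + (-118) + (-19) + (-8) + (-69) = -355
Area = |Σ|/2 = 177.5.
Hole:
Cross-terms: 3, 27, 3, -5  ⇒  Σ = 28
Area = |Σ|/2 = 14.
Net area = 177.5 − 14 = 163.5.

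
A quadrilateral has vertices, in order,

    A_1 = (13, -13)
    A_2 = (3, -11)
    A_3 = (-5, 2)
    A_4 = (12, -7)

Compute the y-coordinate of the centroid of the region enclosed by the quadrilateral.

Apply Gauss's area formula. First the cross-terms c_i = x_i·y_{i+1} − x_{i+1}·y_i:
  -104, -49, 11, -65  ⇒  2A = -207, A = -103.5.
Then Σ (y_i + y_{i+1})·c_i = 4182, so ȳ = 4182 / (6·(-103.5)) = -1394/207.

-1394/207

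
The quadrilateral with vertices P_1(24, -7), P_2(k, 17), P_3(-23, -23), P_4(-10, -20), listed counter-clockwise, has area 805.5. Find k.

-2

The doubled signed area Σ (x_i y_{i+1} − x_{i+1} y_i) is linear in k.
With k=0 it equals 1579; the coefficient of k is -16 (from the two edges through P_2).
So -16·k + 1579 = 2·805.5 = 1611 ⇒ k = -2.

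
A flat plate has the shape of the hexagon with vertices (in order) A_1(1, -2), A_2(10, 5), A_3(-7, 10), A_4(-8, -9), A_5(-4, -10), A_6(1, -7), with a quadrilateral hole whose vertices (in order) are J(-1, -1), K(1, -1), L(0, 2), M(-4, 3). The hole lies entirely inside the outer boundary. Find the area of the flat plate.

185.5

Outer boundary:
Apply Gauss's area formula: 2A = Σ (x_i·y_{i+1} − x_{i+1}·y_i), indices taken mod 6.
A_1→A_2: (1)(5) − (10)(-2) = 25
A_2→A_3: (10)(10) − (-7)(5) = 135
A_3→A_4: (-7)(-9) − (-8)(10) = 143
A_4→A_5: (-8)(-10) − (-4)(-9) = 44
A_5→A_6: (-4)(-7) − (1)(-10) = 38
A_6→A_1: (1)(-2) − (1)(-7) = 5
Σ = 390
Area = |Σ|/2 = 195.
Hole:
Apply the shoelace formula: 2A = Σ (x_i·y_{i+1} − x_{i+1}·y_i), indices taken mod 4.
Σ = (2) + (2) + (8) + (7) = 19
Area = |Σ|/2 = 9.5.
Net area = 195 − 9.5 = 185.5.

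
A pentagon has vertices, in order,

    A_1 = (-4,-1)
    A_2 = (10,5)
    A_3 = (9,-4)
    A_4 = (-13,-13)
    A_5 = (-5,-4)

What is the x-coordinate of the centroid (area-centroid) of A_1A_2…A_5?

37/48

Apply the surveyor's formula. First the cross-terms c_i = x_i·y_{i+1} − x_{i+1}·y_i:
  -10, -85, -169, -13, -11  ⇒  2A = -288, A = -144.
Then Σ (x_i + x_{i+1})·c_i = -666, so x̄ = -666 / (6·(-144)) = 37/48.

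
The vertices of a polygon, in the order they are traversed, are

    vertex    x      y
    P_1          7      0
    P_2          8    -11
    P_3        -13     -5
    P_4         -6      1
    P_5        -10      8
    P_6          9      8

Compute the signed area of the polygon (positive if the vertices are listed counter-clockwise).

Apply Gauss's area formula: 2A = Σ (x_i·y_{i+1} − x_{i+1}·y_i), indices taken mod 6.
Cross-terms: -77, -183, -43, -38, -152, -56  ⇒  Σ = -549
Signed area = Σ/2 = -274.5 (negative ⇒ clockwise traversal).

-274.5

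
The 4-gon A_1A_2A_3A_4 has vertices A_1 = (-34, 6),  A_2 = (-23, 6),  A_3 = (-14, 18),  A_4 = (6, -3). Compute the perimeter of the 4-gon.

|A_1A_2| = √((11)² + (0)²) = √121 = 11
|A_2A_3| = √((9)² + (12)²) = √225 = 15
|A_3A_4| = √((20)² + (-21)²) = √841 = 29
|A_4A_1| = √((-40)² + (9)²) = √1681 = 41
Perimeter = 11 + 15 + 29 + 41 = 96.

96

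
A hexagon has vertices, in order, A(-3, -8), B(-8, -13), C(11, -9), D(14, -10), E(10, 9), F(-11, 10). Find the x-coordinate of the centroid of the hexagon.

Apply the surveyor's formula. First the cross-terms c_i = x_i·y_{i+1} − x_{i+1}·y_i:
  -25, 215, 16, 226, 199, 118  ⇒  2A = 749, A = 374.5.
Then Σ (x_i + x_{i+1})·c_i = 4893, so x̄ = 4893 / (6·374.5) = 233/107.

233/107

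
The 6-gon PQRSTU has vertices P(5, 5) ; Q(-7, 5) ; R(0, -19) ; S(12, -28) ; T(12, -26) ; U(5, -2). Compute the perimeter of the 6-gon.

|PQ| = √((-12)² + (0)²) = √144 = 12
|QR| = √((7)² + (-24)²) = √625 = 25
|RS| = √((12)² + (-9)²) = √225 = 15
|ST| = √((0)² + (2)²) = √4 = 2
|TU| = √((-7)² + (24)²) = √625 = 25
|UP| = √((0)² + (7)²) = √49 = 7
Perimeter = 12 + 25 + 15 + 2 + 25 + 7 = 86.

86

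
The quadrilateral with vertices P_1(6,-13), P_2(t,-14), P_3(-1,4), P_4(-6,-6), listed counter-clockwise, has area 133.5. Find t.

Write out the shoelace sum; only the two edges meeting at P_2 involve t:
2·Area = [(6·(-14) − t·(-13)) + (t·4 − (-1)·(-14))] + 144
       = 17·t + 46 = 267
⇒ t = 13.

13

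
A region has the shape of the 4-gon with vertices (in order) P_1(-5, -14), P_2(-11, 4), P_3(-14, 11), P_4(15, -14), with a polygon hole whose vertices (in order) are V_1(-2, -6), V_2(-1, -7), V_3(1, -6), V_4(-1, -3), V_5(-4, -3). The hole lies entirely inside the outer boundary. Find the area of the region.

Outer boundary:
Apply the surveyor's formula: 2A = Σ (x_i·y_{i+1} − x_{i+1}·y_i), indices taken mod 4.
P_1→P_2: (-5)(4) − (-11)(-14) = -174
P_2→P_3: (-11)(11) − (-14)(4) = -65
P_3→P_4: (-14)(-14) − (15)(11) = 31
P_4→P_1: (15)(-14) − (-5)(-14) = -280
Σ = -488
Area = |Σ|/2 = 244.
Hole:
Apply the shoelace formula: 2A = Σ (x_i·y_{i+1} − x_{i+1}·y_i), indices taken mod 5.
Σ = (8) + (13) + (-9) + (-9) + (18) = 21
Area = |Σ|/2 = 10.5.
Net area = 244 − 10.5 = 233.5.

233.5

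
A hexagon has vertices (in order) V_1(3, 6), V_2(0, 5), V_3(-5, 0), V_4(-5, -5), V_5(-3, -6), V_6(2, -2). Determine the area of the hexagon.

Cross-terms: 15, 25, 25, 15, 18, 18  ⇒  Σ = 116
Area = |Σ|/2 = 58.

58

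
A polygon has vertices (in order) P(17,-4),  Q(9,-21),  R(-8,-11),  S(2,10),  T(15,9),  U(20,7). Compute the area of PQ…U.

526

Apply the surveyor's formula: 2A = Σ (x_i·y_{i+1} − x_{i+1}·y_i), indices taken mod 6.
Σ = (-321) + (-267) + (-58) + (-132) + (-75) + (-199) = -1052
Area = |Σ|/2 = 526.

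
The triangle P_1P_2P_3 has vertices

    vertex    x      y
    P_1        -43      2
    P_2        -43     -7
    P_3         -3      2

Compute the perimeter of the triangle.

|P_1P_2| = √((0)² + (-9)²) = √81 = 9
|P_2P_3| = √((40)² + (9)²) = √1681 = 41
|P_3P_1| = √((-40)² + (0)²) = √1600 = 40
Perimeter = 9 + 41 + 40 = 90.

90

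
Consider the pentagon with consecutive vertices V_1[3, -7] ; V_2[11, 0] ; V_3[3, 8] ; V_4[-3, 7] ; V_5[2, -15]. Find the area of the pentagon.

Cross-terms: 77, 88, 45, 31, 31  ⇒  Σ = 272
Area = |Σ|/2 = 136.

136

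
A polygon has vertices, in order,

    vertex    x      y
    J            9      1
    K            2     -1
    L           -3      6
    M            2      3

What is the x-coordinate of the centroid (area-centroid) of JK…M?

Apply Gauss's area formula. First the cross-terms c_i = x_i·y_{i+1} − x_{i+1}·y_i:
  -11, 9, -21, -25  ⇒  2A = -48, A = -24.
Then Σ (x_i + x_{i+1})·c_i = -384, so x̄ = -384 / (6·(-24)) = 8/3.

8/3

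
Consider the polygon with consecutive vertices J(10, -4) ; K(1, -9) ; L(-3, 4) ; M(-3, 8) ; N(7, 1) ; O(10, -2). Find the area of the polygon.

112

Apply the shoelace (surveyor's) formula: 2A = Σ (x_i·y_{i+1} − x_{i+1}·y_i), indices taken mod 6.
Σ = (-86) + (-23) + (-12) + (-59) + (-24) + (-20) = -224
Area = |Σ|/2 = 112.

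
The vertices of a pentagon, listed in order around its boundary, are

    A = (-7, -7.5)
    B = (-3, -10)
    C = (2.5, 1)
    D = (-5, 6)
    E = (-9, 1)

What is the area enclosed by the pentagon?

Apply the shoelace formula: 2A = Σ (x_i·y_{i+1} − x_{i+1}·y_i), indices taken mod 5.
A→B: (-7)(-10) − (-3)(-7.5) = 47.5
B→C: (-3)(1) − (2.5)(-10) = 22
C→D: (2.5)(6) − (-5)(1) = 20
D→E: (-5)(1) − (-9)(6) = 49
E→A: (-9)(-7.5) − (-7)(1) = 74.5
Σ = 213
Area = |Σ|/2 = 106.5.

106.5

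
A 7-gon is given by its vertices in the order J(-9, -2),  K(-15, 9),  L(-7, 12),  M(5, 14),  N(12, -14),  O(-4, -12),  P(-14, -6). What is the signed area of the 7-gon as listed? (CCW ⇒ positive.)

Apply Gauss's area formula: 2A = Σ (x_i·y_{i+1} − x_{i+1}·y_i), indices taken mod 7.
Cross-terms: -111, -117, -158, -238, -200, -144, -26  ⇒  Σ = -994
Signed area = Σ/2 = -497 (negative ⇒ clockwise traversal).

-497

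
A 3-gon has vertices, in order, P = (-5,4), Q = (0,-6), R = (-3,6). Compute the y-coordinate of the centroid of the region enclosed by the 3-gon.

Apply the surveyor's formula. First the cross-terms c_i = x_i·y_{i+1} − x_{i+1}·y_i:
  30, -18, 18  ⇒  2A = 30, A = 15.
Then Σ (y_i + y_{i+1})·c_i = 120, so ȳ = 120 / (6·15) = 4/3.

4/3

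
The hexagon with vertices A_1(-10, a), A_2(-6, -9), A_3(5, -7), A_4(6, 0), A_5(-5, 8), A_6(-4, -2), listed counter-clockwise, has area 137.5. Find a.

Write out the shoelace sum; only the two edges meeting at A_1 involve a:
2·Area = [((-4)·a − (-10)·(-2)) + ((-10)·(-9) − (-6)·a)] + 219
       = 2·a + 289 = 275
⇒ a = -7.

-7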